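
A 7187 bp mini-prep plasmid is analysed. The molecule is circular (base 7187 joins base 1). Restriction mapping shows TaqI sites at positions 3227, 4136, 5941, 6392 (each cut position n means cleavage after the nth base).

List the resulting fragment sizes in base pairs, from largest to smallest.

Circular molecule, 4 cuts → 4 fragments:
  4136 − 3227 = 909 bp
  5941 − 4136 = 1805 bp
  6392 − 5941 = 451 bp
  wrap: 7187 − 6392 + 3227 = 4022 bp
Sorted largest to smallest: 4022, 1805, 909, 451 bp.

4022, 1805, 909, 451 bp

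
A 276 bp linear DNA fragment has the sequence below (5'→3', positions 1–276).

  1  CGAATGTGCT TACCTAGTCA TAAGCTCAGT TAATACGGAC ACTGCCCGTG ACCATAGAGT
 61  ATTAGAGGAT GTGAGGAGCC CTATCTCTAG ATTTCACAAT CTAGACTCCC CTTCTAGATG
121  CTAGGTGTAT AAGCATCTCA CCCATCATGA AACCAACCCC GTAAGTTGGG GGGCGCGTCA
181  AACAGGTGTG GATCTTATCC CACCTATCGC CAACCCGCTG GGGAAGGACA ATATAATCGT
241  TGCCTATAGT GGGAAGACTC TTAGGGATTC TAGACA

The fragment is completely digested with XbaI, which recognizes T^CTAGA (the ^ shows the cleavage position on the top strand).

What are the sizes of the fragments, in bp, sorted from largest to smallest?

XbaI sites (TCTAGA) start at positions 86, 100, 113, 269.
XbaI cuts after the first base of each site, so after positions 86, 100, 113, 269.
Linear molecule, 4 cuts → 5 fragments:
  1–86 → 86 bp
  87–100 → 14 bp
  101–113 → 13 bp
  114–269 → 156 bp
  270–276 → 7 bp
Sorted largest to smallest: 156, 86, 14, 13, 7 bp.

156, 86, 14, 13, 7 bp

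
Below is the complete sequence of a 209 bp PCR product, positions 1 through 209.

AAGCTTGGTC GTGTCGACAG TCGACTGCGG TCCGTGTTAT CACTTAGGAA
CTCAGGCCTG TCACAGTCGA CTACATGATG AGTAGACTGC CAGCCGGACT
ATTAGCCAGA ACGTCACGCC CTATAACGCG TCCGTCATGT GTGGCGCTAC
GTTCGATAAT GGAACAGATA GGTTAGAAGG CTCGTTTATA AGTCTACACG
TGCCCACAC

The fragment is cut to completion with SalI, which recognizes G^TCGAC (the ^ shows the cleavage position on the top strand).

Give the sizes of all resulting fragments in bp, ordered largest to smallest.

SalI sites (GTCGAC) start at positions 13, 20, 66.
SalI cuts after the first base of each site, so after positions 13, 20, 66.
Linear molecule, 3 cuts → 4 fragments:
  1–13 → 13 bp
  14–20 → 7 bp
  21–66 → 46 bp
  67–209 → 143 bp
Sorted largest to smallest: 143, 46, 13, 7 bp.

143, 46, 13, 7 bp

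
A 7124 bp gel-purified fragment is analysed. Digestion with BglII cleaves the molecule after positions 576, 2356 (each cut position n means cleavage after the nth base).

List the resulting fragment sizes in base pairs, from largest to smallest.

4768, 1780, 576 bp

Linear molecule, 2 cuts → 3 fragments:
  576 − 0 = 576 bp
  2356 − 576 = 1780 bp
  7124 − 2356 = 4768 bp
Sorted largest to smallest: 4768, 1780, 576 bp.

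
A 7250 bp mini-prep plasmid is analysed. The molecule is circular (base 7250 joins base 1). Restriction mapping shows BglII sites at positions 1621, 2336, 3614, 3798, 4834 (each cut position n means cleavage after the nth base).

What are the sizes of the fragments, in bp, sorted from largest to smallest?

4037, 1278, 1036, 715, 184 bp

Circular molecule, 5 cuts → 5 fragments:
  2336 − 1621 = 715 bp
  3614 − 2336 = 1278 bp
  3798 − 3614 = 184 bp
  4834 − 3798 = 1036 bp
  wrap: 7250 − 4834 + 1621 = 4037 bp
Sorted largest to smallest: 4037, 1278, 1036, 715, 184 bp.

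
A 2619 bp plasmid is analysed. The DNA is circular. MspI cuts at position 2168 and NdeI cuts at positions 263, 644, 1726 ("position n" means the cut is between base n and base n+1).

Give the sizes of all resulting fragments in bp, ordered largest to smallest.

1082, 714, 442, 381 bp

Combined cut positions (sorted): 263, 644, 1726, 2168.
Circular molecule, 4 cuts → 4 fragments:
  644 − 263 = 381 bp
  1726 − 644 = 1082 bp
  2168 − 1726 = 442 bp
  wrap: 2619 − 2168 + 263 = 714 bp
Sorted largest to smallest: 1082, 714, 442, 381 bp.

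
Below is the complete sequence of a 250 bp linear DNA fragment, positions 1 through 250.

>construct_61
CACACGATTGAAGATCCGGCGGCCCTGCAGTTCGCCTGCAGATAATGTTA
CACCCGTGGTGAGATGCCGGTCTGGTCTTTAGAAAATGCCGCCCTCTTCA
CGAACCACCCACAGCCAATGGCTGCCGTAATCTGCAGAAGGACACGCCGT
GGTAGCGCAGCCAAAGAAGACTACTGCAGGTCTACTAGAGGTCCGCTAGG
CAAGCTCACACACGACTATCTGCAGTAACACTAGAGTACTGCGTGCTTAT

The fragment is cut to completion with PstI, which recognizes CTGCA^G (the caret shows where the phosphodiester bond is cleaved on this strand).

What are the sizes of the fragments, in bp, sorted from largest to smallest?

PstI sites (CTGCAG) start at positions 25, 36, 132, 174, 220.
PstI cuts after base 5 of each site (before the last base), so after positions 29, 40, 136, 178, 224.
Linear molecule, 5 cuts → 6 fragments:
  1–29 → 29 bp
  30–40 → 11 bp
  41–136 → 96 bp
  137–178 → 42 bp
  179–224 → 46 bp
  225–250 → 26 bp
Sorted largest to smallest: 96, 46, 42, 29, 26, 11 bp.

96, 46, 42, 29, 26, 11 bp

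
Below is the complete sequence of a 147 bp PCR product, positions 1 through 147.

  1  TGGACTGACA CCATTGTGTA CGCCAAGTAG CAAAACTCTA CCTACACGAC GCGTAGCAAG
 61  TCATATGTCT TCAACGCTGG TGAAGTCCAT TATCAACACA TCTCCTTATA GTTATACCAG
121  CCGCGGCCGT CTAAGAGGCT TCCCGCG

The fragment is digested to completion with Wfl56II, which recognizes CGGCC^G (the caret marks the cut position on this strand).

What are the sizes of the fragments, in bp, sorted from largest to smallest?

The Wfl56II site (CGGCCG) starts at position 124.
Wfl56II cuts after base 5 of each site (before the last base), so after position 128.
Linear molecule, 1 cut → 2 fragments:
  1–128 → 128 bp
  129–147 → 19 bp
Sorted largest to smallest: 128, 19 bp.

128, 19 bp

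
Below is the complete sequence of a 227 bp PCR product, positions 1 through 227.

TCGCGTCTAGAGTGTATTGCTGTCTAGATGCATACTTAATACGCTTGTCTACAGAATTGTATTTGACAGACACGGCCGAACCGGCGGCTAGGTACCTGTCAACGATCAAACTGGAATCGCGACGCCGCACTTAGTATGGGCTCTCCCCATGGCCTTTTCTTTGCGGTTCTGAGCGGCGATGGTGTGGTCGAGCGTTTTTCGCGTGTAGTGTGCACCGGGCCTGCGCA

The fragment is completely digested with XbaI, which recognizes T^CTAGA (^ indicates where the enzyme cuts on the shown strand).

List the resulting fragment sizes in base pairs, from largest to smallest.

204, 17, 6 bp

XbaI sites (TCTAGA) start at positions 6, 23.
XbaI cuts after the first base of each site, so after positions 6, 23.
Linear molecule, 2 cuts → 3 fragments:
  1–6 → 6 bp
  7–23 → 17 bp
  24–227 → 204 bp
Sorted largest to smallest: 204, 17, 6 bp.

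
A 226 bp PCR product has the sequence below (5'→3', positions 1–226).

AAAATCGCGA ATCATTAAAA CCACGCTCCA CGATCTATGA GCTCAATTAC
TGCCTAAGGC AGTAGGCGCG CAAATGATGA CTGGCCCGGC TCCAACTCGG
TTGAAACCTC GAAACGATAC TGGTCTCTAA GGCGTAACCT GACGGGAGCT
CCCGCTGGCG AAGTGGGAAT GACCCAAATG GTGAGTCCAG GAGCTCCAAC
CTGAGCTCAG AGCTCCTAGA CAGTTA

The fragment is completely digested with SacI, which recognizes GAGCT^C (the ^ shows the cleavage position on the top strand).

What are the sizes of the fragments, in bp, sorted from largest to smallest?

107, 45, 43, 12, 12, 7 bp

SacI sites (GAGCTC) start at positions 39, 146, 191, 203, 210.
SacI cuts after base 5 of each site (before the last base), so after positions 43, 150, 195, 207, 214.
Linear molecule, 5 cuts → 6 fragments:
  1–43 → 43 bp
  44–150 → 107 bp
  151–195 → 45 bp
  196–207 → 12 bp
  208–214 → 7 bp
  215–226 → 12 bp
Sorted largest to smallest: 107, 45, 43, 12, 12, 7 bp.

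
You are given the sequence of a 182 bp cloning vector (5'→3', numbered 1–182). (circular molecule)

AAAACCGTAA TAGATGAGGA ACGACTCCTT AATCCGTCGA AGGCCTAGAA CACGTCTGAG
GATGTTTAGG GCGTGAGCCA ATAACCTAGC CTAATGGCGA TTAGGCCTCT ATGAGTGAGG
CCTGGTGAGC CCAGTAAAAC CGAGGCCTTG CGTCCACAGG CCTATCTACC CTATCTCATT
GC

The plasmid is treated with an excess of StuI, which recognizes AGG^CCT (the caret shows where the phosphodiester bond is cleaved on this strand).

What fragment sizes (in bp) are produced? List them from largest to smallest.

StuI sites (AGGCCT) start at positions 41, 103, 118, 143, 158.
StuI cuts after base 3 of each site, so after positions 43, 105, 120, 145, 160.
Circular molecule, 5 cuts → 5 fragments:
  44–105 → 62 bp
  106–120 → 15 bp
  121–145 → 25 bp
  146–160 → 15 bp
  161–182 then 1–43 → 22 + 43 = 65 bp
Sorted largest to smallest: 65, 62, 25, 15, 15 bp.

65, 62, 25, 15, 15 bp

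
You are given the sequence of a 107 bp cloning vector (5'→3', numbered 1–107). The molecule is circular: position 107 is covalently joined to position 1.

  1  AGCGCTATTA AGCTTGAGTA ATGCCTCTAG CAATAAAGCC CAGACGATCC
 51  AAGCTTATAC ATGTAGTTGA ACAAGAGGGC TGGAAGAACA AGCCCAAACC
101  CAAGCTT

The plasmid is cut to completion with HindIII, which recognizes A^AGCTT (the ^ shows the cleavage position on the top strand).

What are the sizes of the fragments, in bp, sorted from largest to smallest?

HindIII sites (AAGCTT) start at positions 10, 51, 102.
HindIII cuts after the first base of each site, so after positions 10, 51, 102.
Circular molecule, 3 cuts → 3 fragments:
  11–51 → 41 bp
  52–102 → 51 bp
  103–107 then 1–10 → 5 + 10 = 15 bp
Sorted largest to smallest: 51, 41, 15 bp.

51, 41, 15 bp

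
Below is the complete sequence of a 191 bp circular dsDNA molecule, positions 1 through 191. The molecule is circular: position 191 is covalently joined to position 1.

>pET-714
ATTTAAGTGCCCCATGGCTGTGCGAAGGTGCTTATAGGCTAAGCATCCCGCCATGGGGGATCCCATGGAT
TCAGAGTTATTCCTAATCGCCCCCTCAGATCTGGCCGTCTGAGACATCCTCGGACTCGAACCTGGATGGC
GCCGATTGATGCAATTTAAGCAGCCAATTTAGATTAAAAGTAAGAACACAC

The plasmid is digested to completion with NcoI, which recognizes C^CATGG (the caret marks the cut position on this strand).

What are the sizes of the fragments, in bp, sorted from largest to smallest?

NcoI sites (CCATGG) start at positions 12, 51, 63.
NcoI cuts after the first base of each site, so after positions 12, 51, 63.
Circular molecule, 3 cuts → 3 fragments:
  13–51 → 39 bp
  52–63 → 12 bp
  64–191 then 1–12 → 128 + 12 = 140 bp
Sorted largest to smallest: 140, 39, 12 bp.

140, 39, 12 bp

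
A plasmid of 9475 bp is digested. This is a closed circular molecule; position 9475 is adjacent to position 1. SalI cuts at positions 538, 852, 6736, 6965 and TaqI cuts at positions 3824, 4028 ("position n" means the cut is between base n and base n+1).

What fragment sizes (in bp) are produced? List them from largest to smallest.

3048, 2972, 2708, 314, 229, 204 bp

Combined cut positions (sorted): 538, 852, 3824, 4028, 6736, 6965.
Circular molecule, 6 cuts → 6 fragments:
  852 − 538 = 314 bp
  3824 − 852 = 2972 bp
  4028 − 3824 = 204 bp
  6736 − 4028 = 2708 bp
  6965 − 6736 = 229 bp
  wrap: 9475 − 6965 + 538 = 3048 bp
Sorted largest to smallest: 3048, 2972, 2708, 314, 229, 204 bp.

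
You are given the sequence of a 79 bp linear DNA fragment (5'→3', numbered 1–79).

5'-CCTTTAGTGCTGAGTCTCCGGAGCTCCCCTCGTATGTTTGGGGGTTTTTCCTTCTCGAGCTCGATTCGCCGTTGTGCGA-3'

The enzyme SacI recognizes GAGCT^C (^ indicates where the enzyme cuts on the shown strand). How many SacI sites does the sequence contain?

2

GAGCTC occurs starting at positions 21, 57.
SacI cuts at 2 sites.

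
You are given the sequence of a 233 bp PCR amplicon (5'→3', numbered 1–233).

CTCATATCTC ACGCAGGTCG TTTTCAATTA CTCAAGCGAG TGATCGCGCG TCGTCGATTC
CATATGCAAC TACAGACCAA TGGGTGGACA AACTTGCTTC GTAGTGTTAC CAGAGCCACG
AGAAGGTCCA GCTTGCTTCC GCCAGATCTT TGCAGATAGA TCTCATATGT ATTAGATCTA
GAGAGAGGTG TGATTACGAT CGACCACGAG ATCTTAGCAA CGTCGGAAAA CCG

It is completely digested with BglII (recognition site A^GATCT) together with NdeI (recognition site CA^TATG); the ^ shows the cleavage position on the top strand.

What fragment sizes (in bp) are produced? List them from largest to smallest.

82, 62, 35, 24, 14, 9, 7 bp

BglII sites (AGATCT) start at positions 144, 158, 174, 209.
BglII cuts after the first base of each site, so after positions 144, 158, 174, 209.
NdeI sites (CATATG) start at positions 61, 164.
NdeI cuts after base 2 of each site, so after positions 62, 165.
Combined cut positions: 62, 144, 158, 165, 174, 209.
Linear molecule, 6 cuts → 7 fragments:
  1–62 → 62 bp
  63–144 → 82 bp
  145–158 → 14 bp
  159–165 → 7 bp
  166–174 → 9 bp
  175–209 → 35 bp
  210–233 → 24 bp
Sorted largest to smallest: 82, 62, 35, 24, 14, 9, 7 bp.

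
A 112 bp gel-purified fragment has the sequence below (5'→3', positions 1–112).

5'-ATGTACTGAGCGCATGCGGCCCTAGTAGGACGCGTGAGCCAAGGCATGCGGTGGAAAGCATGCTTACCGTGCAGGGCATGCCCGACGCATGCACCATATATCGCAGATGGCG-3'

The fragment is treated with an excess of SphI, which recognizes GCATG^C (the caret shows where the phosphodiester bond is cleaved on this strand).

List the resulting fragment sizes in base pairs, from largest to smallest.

SphI sites (GCATGC) start at positions 12, 44, 58, 76, 87.
SphI cuts after base 5 of each site (before the last base), so after positions 16, 48, 62, 80, 91.
Linear molecule, 5 cuts → 6 fragments:
  1–16 → 16 bp
  17–48 → 32 bp
  49–62 → 14 bp
  63–80 → 18 bp
  81–91 → 11 bp
  92–112 → 21 bp
Sorted largest to smallest: 32, 21, 18, 16, 14, 11 bp.

32, 21, 18, 16, 14, 11 bp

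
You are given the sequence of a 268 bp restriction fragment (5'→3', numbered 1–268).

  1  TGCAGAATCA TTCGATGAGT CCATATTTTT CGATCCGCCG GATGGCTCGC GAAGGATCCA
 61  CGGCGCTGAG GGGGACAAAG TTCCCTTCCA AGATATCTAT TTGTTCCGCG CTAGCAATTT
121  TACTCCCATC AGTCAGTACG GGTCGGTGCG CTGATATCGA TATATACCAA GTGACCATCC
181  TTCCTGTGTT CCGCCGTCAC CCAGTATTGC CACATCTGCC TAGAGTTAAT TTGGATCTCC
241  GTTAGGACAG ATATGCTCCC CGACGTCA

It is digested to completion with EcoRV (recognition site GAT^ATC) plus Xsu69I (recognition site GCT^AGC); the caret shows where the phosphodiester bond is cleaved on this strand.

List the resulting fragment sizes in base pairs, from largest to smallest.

113, 94, 43, 18 bp

EcoRV sites (GATATC) start at positions 92, 153.
EcoRV cuts after base 3 of each site, so after positions 94, 155.
The Xsu69I site (GCTAGC) starts at position 110.
Xsu69I cuts after base 3 of each site, so after position 112.
Combined cut positions: 94, 112, 155.
Linear molecule, 3 cuts → 4 fragments:
  1–94 → 94 bp
  95–112 → 18 bp
  113–155 → 43 bp
  156–268 → 113 bp
Sorted largest to smallest: 113, 94, 43, 18 bp.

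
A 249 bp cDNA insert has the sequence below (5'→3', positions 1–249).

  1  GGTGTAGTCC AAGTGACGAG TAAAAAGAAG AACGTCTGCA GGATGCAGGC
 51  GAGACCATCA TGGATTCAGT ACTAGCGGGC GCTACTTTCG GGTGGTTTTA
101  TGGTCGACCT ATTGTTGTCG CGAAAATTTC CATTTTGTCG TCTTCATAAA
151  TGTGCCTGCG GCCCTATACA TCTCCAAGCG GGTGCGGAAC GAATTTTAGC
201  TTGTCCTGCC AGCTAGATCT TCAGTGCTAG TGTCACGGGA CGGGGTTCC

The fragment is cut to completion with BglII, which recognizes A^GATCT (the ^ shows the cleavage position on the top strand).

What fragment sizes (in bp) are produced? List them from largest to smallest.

The BglII site (AGATCT) starts at position 215.
BglII cuts after the first base of each site, so after position 215.
Linear molecule, 1 cut → 2 fragments:
  1–215 → 215 bp
  216–249 → 34 bp
Sorted largest to smallest: 215, 34 bp.

215, 34 bp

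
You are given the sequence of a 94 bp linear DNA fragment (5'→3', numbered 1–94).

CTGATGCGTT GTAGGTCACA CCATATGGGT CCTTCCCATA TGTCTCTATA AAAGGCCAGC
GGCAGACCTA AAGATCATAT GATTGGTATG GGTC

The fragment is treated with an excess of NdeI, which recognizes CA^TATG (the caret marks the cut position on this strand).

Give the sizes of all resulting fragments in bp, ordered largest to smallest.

NdeI sites (CATATG) start at positions 22, 37, 76.
NdeI cuts after base 2 of each site, so after positions 23, 38, 77.
Linear molecule, 3 cuts → 4 fragments:
  1–23 → 23 bp
  24–38 → 15 bp
  39–77 → 39 bp
  78–94 → 17 bp
Sorted largest to smallest: 39, 23, 17, 15 bp.

39, 23, 17, 15 bp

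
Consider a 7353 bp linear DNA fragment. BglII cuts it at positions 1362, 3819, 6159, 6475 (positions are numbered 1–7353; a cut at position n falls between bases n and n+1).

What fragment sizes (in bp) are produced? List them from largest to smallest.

Linear molecule, 4 cuts → 5 fragments:
  1362 − 0 = 1362 bp
  3819 − 1362 = 2457 bp
  6159 − 3819 = 2340 bp
  6475 − 6159 = 316 bp
  7353 − 6475 = 878 bp
Sorted largest to smallest: 2457, 2340, 1362, 878, 316 bp.

2457, 2340, 1362, 878, 316 bp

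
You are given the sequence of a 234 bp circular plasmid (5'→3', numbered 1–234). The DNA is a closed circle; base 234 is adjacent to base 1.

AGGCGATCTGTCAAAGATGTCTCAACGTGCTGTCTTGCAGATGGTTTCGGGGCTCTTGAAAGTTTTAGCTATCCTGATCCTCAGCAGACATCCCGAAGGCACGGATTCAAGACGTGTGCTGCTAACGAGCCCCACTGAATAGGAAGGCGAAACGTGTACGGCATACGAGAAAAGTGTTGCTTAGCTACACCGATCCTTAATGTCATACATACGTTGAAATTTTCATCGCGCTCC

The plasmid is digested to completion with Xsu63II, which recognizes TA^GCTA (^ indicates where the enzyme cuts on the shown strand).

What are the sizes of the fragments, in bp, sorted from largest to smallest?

Xsu63II sites (TAGCTA) start at positions 66, 182.
Xsu63II cuts after base 2 of each site, so after positions 67, 183.
Circular molecule, 2 cuts → 2 fragments:
  68–183 → 116 bp
  184–234 then 1–67 → 51 + 67 = 118 bp
Sorted largest to smallest: 118, 116 bp.

118, 116 bp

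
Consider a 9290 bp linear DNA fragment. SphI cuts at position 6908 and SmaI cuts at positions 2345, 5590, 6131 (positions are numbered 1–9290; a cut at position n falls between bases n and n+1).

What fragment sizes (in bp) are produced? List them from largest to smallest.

3245, 2382, 2345, 777, 541 bp

Combined cut positions (sorted): 2345, 5590, 6131, 6908.
Linear molecule, 4 cuts → 5 fragments:
  2345 − 0 = 2345 bp
  5590 − 2345 = 3245 bp
  6131 − 5590 = 541 bp
  6908 − 6131 = 777 bp
  9290 − 6908 = 2382 bp
Sorted largest to smallest: 3245, 2382, 2345, 777, 541 bp.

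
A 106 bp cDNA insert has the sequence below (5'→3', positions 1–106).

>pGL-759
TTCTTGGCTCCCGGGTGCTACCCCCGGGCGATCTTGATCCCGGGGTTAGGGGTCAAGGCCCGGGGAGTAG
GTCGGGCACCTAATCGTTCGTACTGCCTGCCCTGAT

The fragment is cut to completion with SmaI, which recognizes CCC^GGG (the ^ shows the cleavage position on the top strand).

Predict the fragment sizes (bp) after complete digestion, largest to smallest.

45, 20, 16, 13, 12 bp

SmaI sites (CCCGGG) start at positions 10, 23, 39, 59.
SmaI cuts after base 3 of each site, so after positions 12, 25, 41, 61.
Linear molecule, 4 cuts → 5 fragments:
  1–12 → 12 bp
  13–25 → 13 bp
  26–41 → 16 bp
  42–61 → 20 bp
  62–106 → 45 bp
Sorted largest to smallest: 45, 20, 16, 13, 12 bp.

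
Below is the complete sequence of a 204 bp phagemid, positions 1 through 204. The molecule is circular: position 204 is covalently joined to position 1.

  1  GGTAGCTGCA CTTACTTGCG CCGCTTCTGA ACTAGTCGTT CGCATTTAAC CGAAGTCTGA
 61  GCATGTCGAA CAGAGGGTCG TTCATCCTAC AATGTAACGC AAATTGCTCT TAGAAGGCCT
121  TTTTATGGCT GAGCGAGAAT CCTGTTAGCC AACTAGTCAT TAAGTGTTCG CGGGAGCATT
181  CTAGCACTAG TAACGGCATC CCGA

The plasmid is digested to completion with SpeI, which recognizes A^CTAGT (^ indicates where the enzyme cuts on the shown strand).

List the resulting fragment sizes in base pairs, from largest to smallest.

121, 49, 34 bp

SpeI sites (ACTAGT) start at positions 31, 152, 186.
SpeI cuts after the first base of each site, so after positions 31, 152, 186.
Circular molecule, 3 cuts → 3 fragments:
  32–152 → 121 bp
  153–186 → 34 bp
  187–204 then 1–31 → 18 + 31 = 49 bp
Sorted largest to smallest: 121, 49, 34 bp.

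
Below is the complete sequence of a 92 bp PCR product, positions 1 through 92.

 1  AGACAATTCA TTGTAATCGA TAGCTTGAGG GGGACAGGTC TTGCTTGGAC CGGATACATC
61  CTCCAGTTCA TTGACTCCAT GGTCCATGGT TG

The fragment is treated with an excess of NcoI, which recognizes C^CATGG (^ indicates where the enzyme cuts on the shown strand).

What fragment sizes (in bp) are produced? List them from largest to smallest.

77, 8, 7 bp

NcoI sites (CCATGG) start at positions 77, 84.
NcoI cuts after the first base of each site, so after positions 77, 84.
Linear molecule, 2 cuts → 3 fragments:
  1–77 → 77 bp
  78–84 → 7 bp
  85–92 → 8 bp
Sorted largest to smallest: 77, 8, 7 bp.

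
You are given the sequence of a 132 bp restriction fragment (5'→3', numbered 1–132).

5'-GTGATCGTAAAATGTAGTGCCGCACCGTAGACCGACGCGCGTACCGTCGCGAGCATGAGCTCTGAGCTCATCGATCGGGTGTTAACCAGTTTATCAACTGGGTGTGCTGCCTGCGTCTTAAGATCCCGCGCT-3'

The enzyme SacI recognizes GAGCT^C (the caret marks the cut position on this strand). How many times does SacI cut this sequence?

GAGCTC occurs starting at positions 57, 64.
SacI cuts at 2 sites.

2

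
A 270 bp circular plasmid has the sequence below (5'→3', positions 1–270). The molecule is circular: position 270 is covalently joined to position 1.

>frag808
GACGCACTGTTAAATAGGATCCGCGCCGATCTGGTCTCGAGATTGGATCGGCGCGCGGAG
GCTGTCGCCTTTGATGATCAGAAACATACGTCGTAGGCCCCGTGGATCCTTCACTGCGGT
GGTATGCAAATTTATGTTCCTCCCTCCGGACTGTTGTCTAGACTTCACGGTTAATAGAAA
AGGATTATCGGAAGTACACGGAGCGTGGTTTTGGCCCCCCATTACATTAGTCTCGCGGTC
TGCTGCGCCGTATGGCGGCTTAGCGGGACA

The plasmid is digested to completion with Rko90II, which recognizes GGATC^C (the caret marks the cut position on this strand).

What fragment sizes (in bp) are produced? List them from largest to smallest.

Rko90II sites (GGATCC) start at positions 17, 104.
Rko90II cuts after base 5 of each site (before the last base), so after positions 21, 108.
Circular molecule, 2 cuts → 2 fragments:
  22–108 → 87 bp
  109–270 then 1–21 → 162 + 21 = 183 bp
Sorted largest to smallest: 183, 87 bp.

183, 87 bp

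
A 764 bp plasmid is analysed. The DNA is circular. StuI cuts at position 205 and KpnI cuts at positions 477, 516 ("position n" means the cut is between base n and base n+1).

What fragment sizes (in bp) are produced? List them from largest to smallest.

Combined cut positions (sorted): 205, 477, 516.
Circular molecule, 3 cuts → 3 fragments:
  477 − 205 = 272 bp
  516 − 477 = 39 bp
  wrap: 764 − 516 + 205 = 453 bp
Sorted largest to smallest: 453, 272, 39 bp.

453, 272, 39 bp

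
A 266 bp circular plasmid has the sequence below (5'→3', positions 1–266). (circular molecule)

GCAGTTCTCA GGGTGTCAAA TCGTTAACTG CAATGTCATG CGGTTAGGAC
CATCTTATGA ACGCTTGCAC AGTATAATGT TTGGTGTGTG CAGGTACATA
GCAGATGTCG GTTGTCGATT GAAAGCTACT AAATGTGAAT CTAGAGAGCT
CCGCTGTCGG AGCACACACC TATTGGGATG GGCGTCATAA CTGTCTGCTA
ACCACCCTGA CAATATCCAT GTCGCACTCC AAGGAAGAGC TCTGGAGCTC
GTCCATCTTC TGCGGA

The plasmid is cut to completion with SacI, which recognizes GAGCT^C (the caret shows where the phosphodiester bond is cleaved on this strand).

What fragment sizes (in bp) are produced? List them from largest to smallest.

167, 91, 8 bp

SacI sites (GAGCTC) start at positions 146, 237, 245.
SacI cuts after base 5 of each site (before the last base), so after positions 150, 241, 249.
Circular molecule, 3 cuts → 3 fragments:
  151–241 → 91 bp
  242–249 → 8 bp
  250–266 then 1–150 → 17 + 150 = 167 bp
Sorted largest to smallest: 167, 91, 8 bp.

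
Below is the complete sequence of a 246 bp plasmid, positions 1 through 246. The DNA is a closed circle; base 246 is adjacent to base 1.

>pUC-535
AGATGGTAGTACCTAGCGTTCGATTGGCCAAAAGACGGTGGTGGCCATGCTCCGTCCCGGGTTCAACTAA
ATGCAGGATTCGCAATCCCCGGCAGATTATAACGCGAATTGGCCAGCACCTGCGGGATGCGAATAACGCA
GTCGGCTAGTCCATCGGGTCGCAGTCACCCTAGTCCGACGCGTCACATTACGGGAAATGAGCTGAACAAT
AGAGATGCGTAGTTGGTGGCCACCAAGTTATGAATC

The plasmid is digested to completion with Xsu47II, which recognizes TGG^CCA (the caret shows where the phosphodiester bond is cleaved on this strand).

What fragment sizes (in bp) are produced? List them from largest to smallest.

Xsu47II sites (TGGCCA) start at positions 25, 42, 110, 227.
Xsu47II cuts after base 3 of each site, so after positions 27, 44, 112, 229.
Circular molecule, 4 cuts → 4 fragments:
  28–44 → 17 bp
  45–112 → 68 bp
  113–229 → 117 bp
  230–246 then 1–27 → 17 + 27 = 44 bp
Sorted largest to smallest: 117, 68, 44, 17 bp.

117, 68, 44, 17 bp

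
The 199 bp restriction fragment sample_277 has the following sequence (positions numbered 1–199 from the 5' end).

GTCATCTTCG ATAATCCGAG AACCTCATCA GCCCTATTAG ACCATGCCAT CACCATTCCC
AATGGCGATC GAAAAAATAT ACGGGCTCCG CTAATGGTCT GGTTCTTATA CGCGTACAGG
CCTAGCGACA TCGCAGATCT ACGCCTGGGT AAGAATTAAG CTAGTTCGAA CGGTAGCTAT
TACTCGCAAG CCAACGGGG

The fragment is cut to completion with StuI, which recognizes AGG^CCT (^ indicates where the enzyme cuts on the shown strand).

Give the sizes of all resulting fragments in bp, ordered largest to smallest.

120, 79 bp

The StuI site (AGGCCT) starts at position 118.
StuI cuts after base 3 of each site, so after position 120.
Linear molecule, 1 cut → 2 fragments:
  1–120 → 120 bp
  121–199 → 79 bp
Sorted largest to smallest: 120, 79 bp.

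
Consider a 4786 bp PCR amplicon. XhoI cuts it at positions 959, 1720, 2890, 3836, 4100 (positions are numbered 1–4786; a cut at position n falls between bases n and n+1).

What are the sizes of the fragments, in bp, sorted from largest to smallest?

Linear molecule, 5 cuts → 6 fragments:
  959 − 0 = 959 bp
  1720 − 959 = 761 bp
  2890 − 1720 = 1170 bp
  3836 − 2890 = 946 bp
  4100 − 3836 = 264 bp
  4786 − 4100 = 686 bp
Sorted largest to smallest: 1170, 959, 946, 761, 686, 264 bp.

1170, 959, 946, 761, 686, 264 bp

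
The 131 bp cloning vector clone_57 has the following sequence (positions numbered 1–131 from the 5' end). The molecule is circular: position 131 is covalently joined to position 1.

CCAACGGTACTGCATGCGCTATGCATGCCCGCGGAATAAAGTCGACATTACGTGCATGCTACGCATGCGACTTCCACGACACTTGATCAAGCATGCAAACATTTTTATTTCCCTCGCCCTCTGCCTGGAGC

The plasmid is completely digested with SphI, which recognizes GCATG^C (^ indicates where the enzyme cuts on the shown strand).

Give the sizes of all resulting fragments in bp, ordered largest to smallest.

52, 31, 28, 11, 9 bp

SphI sites (GCATGC) start at positions 12, 23, 54, 63, 91.
SphI cuts after base 5 of each site (before the last base), so after positions 16, 27, 58, 67, 95.
Circular molecule, 5 cuts → 5 fragments:
  17–27 → 11 bp
  28–58 → 31 bp
  59–67 → 9 bp
  68–95 → 28 bp
  96–131 then 1–16 → 36 + 16 = 52 bp
Sorted largest to smallest: 52, 31, 28, 11, 9 bp.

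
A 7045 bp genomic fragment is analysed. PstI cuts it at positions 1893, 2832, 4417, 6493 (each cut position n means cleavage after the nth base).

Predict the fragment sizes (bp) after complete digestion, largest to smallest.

Linear molecule, 4 cuts → 5 fragments:
  1893 − 0 = 1893 bp
  2832 − 1893 = 939 bp
  4417 − 2832 = 1585 bp
  6493 − 4417 = 2076 bp
  7045 − 6493 = 552 bp
Sorted largest to smallest: 2076, 1893, 1585, 939, 552 bp.

2076, 1893, 1585, 939, 552 bp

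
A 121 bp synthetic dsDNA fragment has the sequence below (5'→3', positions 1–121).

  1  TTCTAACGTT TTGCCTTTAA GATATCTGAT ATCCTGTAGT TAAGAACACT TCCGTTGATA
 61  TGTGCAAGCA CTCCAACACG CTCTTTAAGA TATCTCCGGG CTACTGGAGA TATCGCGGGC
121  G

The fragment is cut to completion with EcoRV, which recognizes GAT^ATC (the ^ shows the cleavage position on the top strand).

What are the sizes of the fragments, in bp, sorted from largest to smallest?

EcoRV sites (GATATC) start at positions 21, 28, 89, 109.
EcoRV cuts after base 3 of each site, so after positions 23, 30, 91, 111.
Linear molecule, 4 cuts → 5 fragments:
  1–23 → 23 bp
  24–30 → 7 bp
  31–91 → 61 bp
  92–111 → 20 bp
  112–121 → 10 bp
Sorted largest to smallest: 61, 23, 20, 10, 7 bp.

61, 23, 20, 10, 7 bp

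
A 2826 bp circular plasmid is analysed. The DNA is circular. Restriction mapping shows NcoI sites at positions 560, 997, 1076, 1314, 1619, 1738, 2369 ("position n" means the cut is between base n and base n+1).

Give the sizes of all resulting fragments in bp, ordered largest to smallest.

1017, 631, 437, 305, 238, 119, 79 bp

Circular molecule, 7 cuts → 7 fragments:
  997 − 560 = 437 bp
  1076 − 997 = 79 bp
  1314 − 1076 = 238 bp
  1619 − 1314 = 305 bp
  1738 − 1619 = 119 bp
  2369 − 1738 = 631 bp
  wrap: 2826 − 2369 + 560 = 1017 bp
Sorted largest to smallest: 1017, 631, 437, 305, 238, 119, 79 bp.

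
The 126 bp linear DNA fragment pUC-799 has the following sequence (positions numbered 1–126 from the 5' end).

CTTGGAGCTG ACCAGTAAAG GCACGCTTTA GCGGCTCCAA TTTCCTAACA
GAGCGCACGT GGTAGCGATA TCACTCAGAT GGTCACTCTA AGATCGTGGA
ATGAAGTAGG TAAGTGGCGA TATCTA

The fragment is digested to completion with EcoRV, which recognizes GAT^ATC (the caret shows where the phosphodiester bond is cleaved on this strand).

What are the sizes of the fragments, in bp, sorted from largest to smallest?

69, 52, 5 bp

EcoRV sites (GATATC) start at positions 67, 119.
EcoRV cuts after base 3 of each site, so after positions 69, 121.
Linear molecule, 2 cuts → 3 fragments:
  1–69 → 69 bp
  70–121 → 52 bp
  122–126 → 5 bp
Sorted largest to smallest: 69, 52, 5 bp.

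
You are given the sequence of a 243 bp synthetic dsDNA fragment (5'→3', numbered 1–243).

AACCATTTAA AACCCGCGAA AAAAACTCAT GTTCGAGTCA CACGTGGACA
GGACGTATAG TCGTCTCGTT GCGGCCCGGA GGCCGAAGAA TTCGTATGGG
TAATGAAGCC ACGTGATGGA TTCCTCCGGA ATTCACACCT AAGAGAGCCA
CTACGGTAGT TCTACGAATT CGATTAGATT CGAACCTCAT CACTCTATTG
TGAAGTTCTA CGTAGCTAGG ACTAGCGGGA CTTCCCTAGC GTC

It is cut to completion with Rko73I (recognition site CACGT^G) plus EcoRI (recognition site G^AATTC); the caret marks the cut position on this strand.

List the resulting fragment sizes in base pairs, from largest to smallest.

Rko73I sites (CACGTG) start at positions 41, 110.
Rko73I cuts after base 5 of each site (before the last base), so after positions 45, 114.
EcoRI sites (GAATTC) start at positions 88, 129, 166.
EcoRI cuts after the first base of each site, so after positions 88, 129, 166.
Combined cut positions: 45, 88, 114, 129, 166.
Linear molecule, 5 cuts → 6 fragments:
  1–45 → 45 bp
  46–88 → 43 bp
  89–114 → 26 bp
  115–129 → 15 bp
  130–166 → 37 bp
  167–243 → 77 bp
Sorted largest to smallest: 77, 45, 43, 37, 26, 15 bp.

77, 45, 43, 37, 26, 15 bp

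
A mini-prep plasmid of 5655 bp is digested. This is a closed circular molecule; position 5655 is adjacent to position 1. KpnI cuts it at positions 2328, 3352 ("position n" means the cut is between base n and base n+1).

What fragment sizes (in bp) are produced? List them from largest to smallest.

Circular molecule, 2 cuts → 2 fragments:
  3352 − 2328 = 1024 bp
  wrap: 5655 − 3352 + 2328 = 4631 bp
Sorted largest to smallest: 4631, 1024 bp.

4631, 1024 bp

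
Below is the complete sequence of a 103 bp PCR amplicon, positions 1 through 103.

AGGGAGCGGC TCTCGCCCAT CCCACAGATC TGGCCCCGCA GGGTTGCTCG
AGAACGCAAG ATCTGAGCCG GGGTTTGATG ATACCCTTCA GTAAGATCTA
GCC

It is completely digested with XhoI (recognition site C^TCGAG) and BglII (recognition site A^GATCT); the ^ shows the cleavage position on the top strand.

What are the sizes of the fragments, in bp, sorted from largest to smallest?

The XhoI site (CTCGAG) starts at position 47.
XhoI cuts after the first base of each site, so after position 47.
BglII sites (AGATCT) start at positions 26, 59, 94.
BglII cuts after the first base of each site, so after positions 26, 59, 94.
Combined cut positions: 26, 47, 59, 94.
Linear molecule, 4 cuts → 5 fragments:
  1–26 → 26 bp
  27–47 → 21 bp
  48–59 → 12 bp
  60–94 → 35 bp
  95–103 → 9 bp
Sorted largest to smallest: 35, 26, 21, 12, 9 bp.

35, 26, 21, 12, 9 bp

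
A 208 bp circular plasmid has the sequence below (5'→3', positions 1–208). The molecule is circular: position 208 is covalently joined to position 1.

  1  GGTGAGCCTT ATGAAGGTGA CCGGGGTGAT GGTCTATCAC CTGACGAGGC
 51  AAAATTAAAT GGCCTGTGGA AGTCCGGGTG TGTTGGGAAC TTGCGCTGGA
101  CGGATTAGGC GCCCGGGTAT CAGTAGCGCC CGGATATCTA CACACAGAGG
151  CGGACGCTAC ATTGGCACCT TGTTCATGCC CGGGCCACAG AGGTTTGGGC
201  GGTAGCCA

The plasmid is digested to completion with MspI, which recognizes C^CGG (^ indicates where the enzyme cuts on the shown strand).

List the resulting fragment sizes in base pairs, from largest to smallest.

MspI sites (CCGG) start at positions 21, 74, 113, 130, 180.
MspI cuts after the first base of each site, so after positions 21, 74, 113, 130, 180.
Circular molecule, 5 cuts → 5 fragments:
  22–74 → 53 bp
  75–113 → 39 bp
  114–130 → 17 bp
  131–180 → 50 bp
  181–208 then 1–21 → 28 + 21 = 49 bp
Sorted largest to smallest: 53, 50, 49, 39, 17 bp.

53, 50, 49, 39, 17 bp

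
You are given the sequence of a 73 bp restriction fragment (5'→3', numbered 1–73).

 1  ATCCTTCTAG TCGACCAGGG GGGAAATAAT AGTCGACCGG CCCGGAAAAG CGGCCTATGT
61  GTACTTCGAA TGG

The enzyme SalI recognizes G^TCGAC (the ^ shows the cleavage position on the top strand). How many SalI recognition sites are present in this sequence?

GTCGAC occurs starting at positions 10, 32.
SalI cuts at 2 sites.

2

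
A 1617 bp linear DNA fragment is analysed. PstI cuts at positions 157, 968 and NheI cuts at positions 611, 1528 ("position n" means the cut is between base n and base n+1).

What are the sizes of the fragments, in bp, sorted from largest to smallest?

Combined cut positions (sorted): 157, 611, 968, 1528.
Linear molecule, 4 cuts → 5 fragments:
  157 − 0 = 157 bp
  611 − 157 = 454 bp
  968 − 611 = 357 bp
  1528 − 968 = 560 bp
  1617 − 1528 = 89 bp
Sorted largest to smallest: 560, 454, 357, 157, 89 bp.

560, 454, 357, 157, 89 bp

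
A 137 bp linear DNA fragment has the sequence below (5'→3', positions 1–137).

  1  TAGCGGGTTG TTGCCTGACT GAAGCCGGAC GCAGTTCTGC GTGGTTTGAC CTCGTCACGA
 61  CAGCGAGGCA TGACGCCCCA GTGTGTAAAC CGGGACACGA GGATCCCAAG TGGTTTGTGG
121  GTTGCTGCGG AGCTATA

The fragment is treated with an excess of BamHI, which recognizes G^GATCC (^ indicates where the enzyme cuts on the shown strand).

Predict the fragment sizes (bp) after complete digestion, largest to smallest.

The BamHI site (GGATCC) starts at position 101.
BamHI cuts after the first base of each site, so after position 101.
Linear molecule, 1 cut → 2 fragments:
  1–101 → 101 bp
  102–137 → 36 bp
Sorted largest to smallest: 101, 36 bp.

101, 36 bp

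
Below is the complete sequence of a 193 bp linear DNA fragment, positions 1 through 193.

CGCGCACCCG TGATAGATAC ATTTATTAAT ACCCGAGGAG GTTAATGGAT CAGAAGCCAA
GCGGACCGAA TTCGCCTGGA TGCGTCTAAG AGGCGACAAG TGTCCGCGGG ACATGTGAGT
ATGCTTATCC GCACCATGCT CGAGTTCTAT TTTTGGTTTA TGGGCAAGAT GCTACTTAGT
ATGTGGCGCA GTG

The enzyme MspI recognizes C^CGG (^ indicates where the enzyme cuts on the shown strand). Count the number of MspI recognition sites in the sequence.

0

No occurrence of CCGG is present in the sequence.
MspI does not cut: 0 sites.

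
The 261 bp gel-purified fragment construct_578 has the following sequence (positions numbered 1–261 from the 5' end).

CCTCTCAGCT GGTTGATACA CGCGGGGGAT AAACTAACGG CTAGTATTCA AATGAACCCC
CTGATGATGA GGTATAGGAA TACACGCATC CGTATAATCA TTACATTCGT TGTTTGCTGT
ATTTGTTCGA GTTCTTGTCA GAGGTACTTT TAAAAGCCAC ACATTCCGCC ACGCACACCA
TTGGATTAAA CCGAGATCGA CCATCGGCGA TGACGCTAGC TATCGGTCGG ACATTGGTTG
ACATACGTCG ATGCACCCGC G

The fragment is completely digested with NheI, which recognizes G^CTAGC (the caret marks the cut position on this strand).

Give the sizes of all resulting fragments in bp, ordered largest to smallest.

215, 46 bp

The NheI site (GCTAGC) starts at position 215.
NheI cuts after the first base of each site, so after position 215.
Linear molecule, 1 cut → 2 fragments:
  1–215 → 215 bp
  216–261 → 46 bp
Sorted largest to smallest: 215, 46 bp.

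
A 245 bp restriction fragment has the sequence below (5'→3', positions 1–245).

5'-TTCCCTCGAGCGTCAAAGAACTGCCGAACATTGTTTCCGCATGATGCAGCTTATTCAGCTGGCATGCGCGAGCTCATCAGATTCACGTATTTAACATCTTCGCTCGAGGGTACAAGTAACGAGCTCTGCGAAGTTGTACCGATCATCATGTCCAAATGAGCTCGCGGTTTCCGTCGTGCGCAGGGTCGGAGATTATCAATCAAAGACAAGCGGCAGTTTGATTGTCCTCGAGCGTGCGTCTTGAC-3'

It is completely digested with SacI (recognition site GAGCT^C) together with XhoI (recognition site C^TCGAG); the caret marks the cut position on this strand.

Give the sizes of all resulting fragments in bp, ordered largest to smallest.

69, 65, 37, 29, 22, 18, 5 bp

SacI sites (GAGCTC) start at positions 70, 121, 158.
SacI cuts after base 5 of each site (before the last base), so after positions 74, 125, 162.
XhoI sites (CTCGAG) start at positions 5, 103, 227.
XhoI cuts after the first base of each site, so after positions 5, 103, 227.
Combined cut positions: 5, 74, 103, 125, 162, 227.
Linear molecule, 6 cuts → 7 fragments:
  1–5 → 5 bp
  6–74 → 69 bp
  75–103 → 29 bp
  104–125 → 22 bp
  126–162 → 37 bp
  163–227 → 65 bp
  228–245 → 18 bp
Sorted largest to smallest: 69, 65, 37, 29, 22, 18, 5 bp.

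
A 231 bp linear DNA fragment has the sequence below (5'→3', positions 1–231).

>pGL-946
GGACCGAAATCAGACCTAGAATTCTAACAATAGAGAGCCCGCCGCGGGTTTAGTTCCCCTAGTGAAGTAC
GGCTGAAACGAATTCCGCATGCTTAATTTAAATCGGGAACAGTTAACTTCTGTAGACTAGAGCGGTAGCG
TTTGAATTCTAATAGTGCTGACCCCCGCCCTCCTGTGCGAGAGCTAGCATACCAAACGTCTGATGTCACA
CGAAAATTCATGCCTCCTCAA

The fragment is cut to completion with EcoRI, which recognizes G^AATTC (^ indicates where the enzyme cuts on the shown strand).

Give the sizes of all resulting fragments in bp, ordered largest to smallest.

87, 64, 61, 19 bp

EcoRI sites (GAATTC) start at positions 19, 80, 144.
EcoRI cuts after the first base of each site, so after positions 19, 80, 144.
Linear molecule, 3 cuts → 4 fragments:
  1–19 → 19 bp
  20–80 → 61 bp
  81–144 → 64 bp
  145–231 → 87 bp
Sorted largest to smallest: 87, 64, 61, 19 bp.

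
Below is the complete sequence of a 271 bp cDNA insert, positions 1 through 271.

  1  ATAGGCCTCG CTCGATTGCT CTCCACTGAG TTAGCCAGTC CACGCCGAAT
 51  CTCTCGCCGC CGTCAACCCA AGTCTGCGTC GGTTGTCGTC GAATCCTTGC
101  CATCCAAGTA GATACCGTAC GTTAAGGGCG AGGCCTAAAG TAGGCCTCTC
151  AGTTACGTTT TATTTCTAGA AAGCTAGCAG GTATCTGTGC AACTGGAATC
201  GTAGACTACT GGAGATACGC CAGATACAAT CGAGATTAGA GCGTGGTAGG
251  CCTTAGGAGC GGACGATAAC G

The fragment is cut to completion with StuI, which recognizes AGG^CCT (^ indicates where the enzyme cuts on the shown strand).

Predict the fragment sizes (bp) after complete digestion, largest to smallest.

StuI sites (AGGCCT) start at positions 3, 131, 142, 248.
StuI cuts after base 3 of each site, so after positions 5, 133, 144, 250.
Linear molecule, 4 cuts → 5 fragments:
  1–5 → 5 bp
  6–133 → 128 bp
  134–144 → 11 bp
  145–250 → 106 bp
  251–271 → 21 bp
Sorted largest to smallest: 128, 106, 21, 11, 5 bp.

128, 106, 21, 11, 5 bp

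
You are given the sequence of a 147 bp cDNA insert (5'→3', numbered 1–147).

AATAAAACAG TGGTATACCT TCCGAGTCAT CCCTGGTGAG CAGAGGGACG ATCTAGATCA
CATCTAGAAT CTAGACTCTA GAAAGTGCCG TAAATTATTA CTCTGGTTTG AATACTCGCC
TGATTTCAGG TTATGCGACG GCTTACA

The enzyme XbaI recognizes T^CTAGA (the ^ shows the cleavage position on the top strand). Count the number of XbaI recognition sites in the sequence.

TCTAGA occurs starting at positions 52, 63, 70, 77.
XbaI cuts at 4 sites.

4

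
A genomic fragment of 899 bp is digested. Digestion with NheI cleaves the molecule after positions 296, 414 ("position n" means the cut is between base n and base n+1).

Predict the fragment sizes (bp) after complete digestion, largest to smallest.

485, 296, 118 bp

Linear molecule, 2 cuts → 3 fragments:
  296 − 0 = 296 bp
  414 − 296 = 118 bp
  899 − 414 = 485 bp
Sorted largest to smallest: 485, 296, 118 bp.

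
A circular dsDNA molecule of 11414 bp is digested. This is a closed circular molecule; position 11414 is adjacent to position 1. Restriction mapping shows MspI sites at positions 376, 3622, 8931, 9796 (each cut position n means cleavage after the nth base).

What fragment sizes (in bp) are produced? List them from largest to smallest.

5309, 3246, 1994, 865 bp

Circular molecule, 4 cuts → 4 fragments:
  3622 − 376 = 3246 bp
  8931 − 3622 = 5309 bp
  9796 − 8931 = 865 bp
  wrap: 11414 − 9796 + 376 = 1994 bp
Sorted largest to smallest: 5309, 3246, 1994, 865 bp.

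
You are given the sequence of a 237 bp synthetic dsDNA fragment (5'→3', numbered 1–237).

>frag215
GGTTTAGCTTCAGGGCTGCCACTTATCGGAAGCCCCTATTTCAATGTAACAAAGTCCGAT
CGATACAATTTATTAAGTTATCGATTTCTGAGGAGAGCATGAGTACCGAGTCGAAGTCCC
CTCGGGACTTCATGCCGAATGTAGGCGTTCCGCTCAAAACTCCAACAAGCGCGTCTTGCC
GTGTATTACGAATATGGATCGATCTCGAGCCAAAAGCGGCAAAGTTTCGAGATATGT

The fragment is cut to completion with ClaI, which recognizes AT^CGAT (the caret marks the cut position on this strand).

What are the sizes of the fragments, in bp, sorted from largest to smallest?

118, 60, 38, 21 bp

ClaI sites (ATCGAT) start at positions 59, 80, 198.
ClaI cuts after base 2 of each site, so after positions 60, 81, 199.
Linear molecule, 3 cuts → 4 fragments:
  1–60 → 60 bp
  61–81 → 21 bp
  82–199 → 118 bp
  200–237 → 38 bp
Sorted largest to smallest: 118, 60, 38, 21 bp.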